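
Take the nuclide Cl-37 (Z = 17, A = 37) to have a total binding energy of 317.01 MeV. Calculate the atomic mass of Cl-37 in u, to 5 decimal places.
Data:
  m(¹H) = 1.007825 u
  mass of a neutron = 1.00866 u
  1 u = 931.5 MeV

Mass defect = 317.01 MeV / (931.5 MeV/u) = 0.3403221 u
Constituent mass = 17(1.007825) + 20(1.00866) = 37.306225 u
Atomic mass = 37.306225 − 0.3403221 = 36.9659029 u ≈ 36.96590 u (to 5 decimal places)

36.96590 u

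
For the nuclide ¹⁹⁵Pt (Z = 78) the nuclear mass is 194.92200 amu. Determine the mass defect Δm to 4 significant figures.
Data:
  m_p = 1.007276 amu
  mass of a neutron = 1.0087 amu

The nucleus contains 78 protons and 195 − 78 = 117 neutrons.
Total constituent mass: 78 × 1.007276 + 117 × 1.0087 = 196.585428 amu
The mass defect is 196.585428 − 194.92200 = 1.663428 amu.

1.663 amu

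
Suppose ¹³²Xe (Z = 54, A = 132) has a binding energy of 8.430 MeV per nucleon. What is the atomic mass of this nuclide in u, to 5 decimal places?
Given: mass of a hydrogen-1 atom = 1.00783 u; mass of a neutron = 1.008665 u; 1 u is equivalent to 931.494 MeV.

Total binding energy = 132 × 8.430 = 1112.760 MeV
Mass defect = 1112.760 MeV / (931.494 MeV/u) = 1.1945971 u
Constituent mass = 54(1.00783) + 78(1.008665) = 133.098690 u
Atomic mass = 133.098690 − 1.1945971 = 131.9040929 u ≈ 131.90409 u (to 5 decimal places)

131.90409 u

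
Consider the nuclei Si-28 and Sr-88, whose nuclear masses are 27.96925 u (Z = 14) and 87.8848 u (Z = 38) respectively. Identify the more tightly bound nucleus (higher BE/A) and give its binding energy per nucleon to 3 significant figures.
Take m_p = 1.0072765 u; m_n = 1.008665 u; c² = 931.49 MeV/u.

Sr-88; 8.73 MeV/nucleon

Si-28: Σm = 14(1.0072765) + 14(1.008665) = 28.2231810 u; Δm = 0.2539310 u; E_B = 236.53 MeV; E_B/A = 8.448 MeV
Sr-88: Σm = 38(1.0072765) + 50(1.008665) = 88.7097570 u; Δm = 0.8249570 u; E_B = 768.44 MeV; E_B/A = 8.732 MeV
Sr-88 has the higher binding energy per nucleon, so it is the more tightly bound nucleus.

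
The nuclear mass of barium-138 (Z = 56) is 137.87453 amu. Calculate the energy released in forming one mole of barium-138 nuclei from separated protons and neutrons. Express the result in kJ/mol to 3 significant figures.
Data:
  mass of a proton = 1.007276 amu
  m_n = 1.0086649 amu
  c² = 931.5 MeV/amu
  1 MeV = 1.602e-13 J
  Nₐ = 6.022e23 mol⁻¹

1.12e+11 kJ/mol

The nucleus contains 56 protons and 138 − 56 = 82 neutrons.
Total constituent mass: 56 × 1.007276 + 82 × 1.0086649 = 139.1179778 amu
Δm = 139.1179778 − 137.87453 = 1.2434478 amu
E_B = 1.2434478 × 931.5 = 1158.27 MeV
Per nucleus in joules: 1158.27 MeV × 1.602e-13 J/MeV = 1.8555e-10 J
Per mole: 1.8555e-10 J × 6.022e23 mol⁻¹ = 1.1174e+14 J/mol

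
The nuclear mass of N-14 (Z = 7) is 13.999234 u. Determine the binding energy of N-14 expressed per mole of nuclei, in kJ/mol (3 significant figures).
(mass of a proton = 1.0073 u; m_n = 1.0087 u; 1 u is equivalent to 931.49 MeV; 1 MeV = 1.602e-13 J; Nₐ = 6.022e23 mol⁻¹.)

Σm = 7·m_p + 7·m_n = 7.0511 + 7.0609 = 14.1120 u
Mass defect Δm = 14.1120 − 13.999234 = 0.112766 u
E_B = 0.112766 × 931.49 = 105.040 MeV
Per nucleus in joules: 105.040 MeV × 1.602e-13 J/MeV = 1.6827e-11 J
Per mole: 1.6827e-11 J × 6.022e23 mol⁻¹ = 1.0133e+13 J/mol

1.01e+10 kJ/mol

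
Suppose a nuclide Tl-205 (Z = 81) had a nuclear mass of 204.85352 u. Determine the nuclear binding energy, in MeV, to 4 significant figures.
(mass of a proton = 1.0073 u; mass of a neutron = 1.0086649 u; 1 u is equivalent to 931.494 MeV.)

1688 MeV

Total constituent mass: 81 × 1.0073 + 124 × 1.0086649 = 206.6657476 u
The mass defect is 206.6657476 − 204.85352 = 1.8122276 u.
Binding energy = Δm·c² = 1.8122276 × 931.494 MeV/u = 1688.08 MeV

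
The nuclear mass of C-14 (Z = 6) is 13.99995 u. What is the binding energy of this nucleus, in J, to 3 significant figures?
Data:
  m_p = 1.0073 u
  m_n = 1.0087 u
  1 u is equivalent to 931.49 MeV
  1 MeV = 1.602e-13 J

Z = 6, so N = A − Z = 14 − 6 = 8.
Σm = 6·m_p + 8·m_n = 6.0438 + 8.0696 = 14.1134 u
Mass defect Δm = 14.1134 − 13.99995 = 0.11345 u
E_B = 0.11345 × 931.49 = 105.678 MeV
In joules: 105.678 MeV × 1.602e-13 J/MeV = 1.6930e-11 J

1.69e-11 J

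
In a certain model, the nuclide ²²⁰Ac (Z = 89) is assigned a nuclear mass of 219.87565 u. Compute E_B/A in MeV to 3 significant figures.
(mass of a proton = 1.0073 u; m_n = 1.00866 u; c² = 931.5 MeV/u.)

8.08 MeV/nucleon

The nucleus contains 89 protons and 220 − 89 = 131 neutrons.
Total constituent mass: 89 × 1.0073 + 131 × 1.00866 = 221.78416 u
Mass defect Δm = 221.78416 − 219.87565 = 1.90851 u
Converting to energy: 1.90851 u × 931.5 MeV/u = 1777.78 MeV
Dividing by A = 220 gives 8.081 MeV per nucleon.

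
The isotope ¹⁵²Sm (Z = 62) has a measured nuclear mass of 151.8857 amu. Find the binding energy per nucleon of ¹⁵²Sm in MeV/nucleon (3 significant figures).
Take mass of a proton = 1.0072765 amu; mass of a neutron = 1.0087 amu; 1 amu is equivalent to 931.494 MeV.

8.26 MeV/nucleon

Mass of separated nucleons = 62(1.0072765) + 90(1.0087) = 62.4511430 + 90.7830 = 153.2341430 amu
The mass defect is 153.2341430 − 151.8857 = 1.3484430 amu.
E_B = 1.3484430 × 931.494 = 1256.07 MeV
Per nucleon: 1256.07 / 152 = 8.264 MeV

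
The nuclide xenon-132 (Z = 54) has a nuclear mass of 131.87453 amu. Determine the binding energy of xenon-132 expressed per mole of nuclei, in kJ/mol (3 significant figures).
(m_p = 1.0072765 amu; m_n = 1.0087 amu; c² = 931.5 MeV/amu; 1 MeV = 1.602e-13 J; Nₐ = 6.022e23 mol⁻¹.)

Mass of separated nucleons = 54(1.0072765) + 78(1.0087) = 54.3929310 + 78.6786 = 133.0715310 amu
Δm = 133.0715310 − 131.87453 = 1.1970010 amu
Binding energy = Δm·c² = 1.1970010 × 931.5 MeV/amu = 1115.01 MeV
Per nucleus in joules: 1115.01 MeV × 1.602e-13 J/MeV = 1.7862e-10 J
Per mole: 1.7862e-10 J × 6.022e23 mol⁻¹ = 1.0756e+14 J/mol

1.08e+11 kJ/mol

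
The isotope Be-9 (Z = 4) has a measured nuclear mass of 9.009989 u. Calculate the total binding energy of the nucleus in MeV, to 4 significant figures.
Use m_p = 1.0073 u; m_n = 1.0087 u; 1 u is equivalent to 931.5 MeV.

Z = 4, so N = A − Z = 9 − 4 = 5.
Total constituent mass: 4 × 1.0073 + 5 × 1.0087 = 9.0727 u
The mass defect is 9.0727 − 9.009989 = 0.062711 u.
Binding energy = Δm·c² = 0.062711 × 931.5 MeV/u = 58.4153 MeV

58.42 MeV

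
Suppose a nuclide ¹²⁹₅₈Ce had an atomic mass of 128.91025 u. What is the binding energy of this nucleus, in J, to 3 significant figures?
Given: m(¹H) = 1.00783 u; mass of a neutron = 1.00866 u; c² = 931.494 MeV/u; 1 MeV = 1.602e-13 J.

Total constituent mass: 58 × 1.00783 + 71 × 1.00866 = 130.06900 u
The mass defect is 130.06900 − 128.91025 = 1.15875 u.
Binding energy = Δm·c² = 1.15875 × 931.494 MeV/u = 1079.37 MeV
In joules: 1079.37 MeV × 1.602e-13 J/MeV = 1.7292e-10 J

1.73e-10 J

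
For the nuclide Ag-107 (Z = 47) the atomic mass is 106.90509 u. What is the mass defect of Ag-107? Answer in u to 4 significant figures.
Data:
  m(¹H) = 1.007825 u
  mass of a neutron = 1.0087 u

The nucleus contains 47 protons and 107 − 47 = 60 neutrons.
Mass of separated nucleons = 47(1.007825) + 60(1.0087) = 47.367775 + 60.5220 = 107.889775 u
The mass defect is 107.889775 − 106.90509 = 0.984685 u.

0.9847 u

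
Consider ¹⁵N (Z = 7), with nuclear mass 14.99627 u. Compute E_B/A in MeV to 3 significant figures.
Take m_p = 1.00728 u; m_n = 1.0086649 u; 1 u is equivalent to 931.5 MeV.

Total constituent mass: 7 × 1.00728 + 8 × 1.0086649 = 15.1202792 u
The mass defect is 15.1202792 − 14.99627 = 0.1240092 u.
E_B = 0.1240092 × 931.5 = 115.515 MeV
Per nucleon: 115.515 / 15 = 7.701 MeV

7.70 MeV/nucleon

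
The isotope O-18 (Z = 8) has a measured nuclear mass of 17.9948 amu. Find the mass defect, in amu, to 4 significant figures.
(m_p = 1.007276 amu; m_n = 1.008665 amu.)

0.1501 amu

Σm = 8·m_p + 10·m_n = 8.058208 + 10.086650 = 18.144858 amu
Δm = 18.144858 − 17.9948 = 0.150058 amu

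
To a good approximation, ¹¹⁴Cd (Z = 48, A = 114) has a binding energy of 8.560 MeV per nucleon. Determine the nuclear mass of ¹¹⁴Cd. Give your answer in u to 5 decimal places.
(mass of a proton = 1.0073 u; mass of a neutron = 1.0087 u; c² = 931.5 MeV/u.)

Total binding energy = 114 × 8.560 = 975.840 MeV
Mass defect = 975.840 MeV / (931.5 MeV/u) = 1.0476006 u
Constituent mass = 48(1.0073) + 66(1.0087) = 114.9246 u
Nuclear mass = 114.9246 − 1.0476006 = 113.8769994 u ≈ 113.87700 u (to 5 decimal places)

113.87700 u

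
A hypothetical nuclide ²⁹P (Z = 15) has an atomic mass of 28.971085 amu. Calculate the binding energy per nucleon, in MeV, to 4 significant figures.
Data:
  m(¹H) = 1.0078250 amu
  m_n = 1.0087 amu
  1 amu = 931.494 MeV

With 15 protons and 14 neutrons (A = 29):
Σm = 15·m(¹H) + 14·m_n = 15.1173750 + 14.1218 = 29.2391750 amu
The mass defect is 29.2391750 − 28.971085 = 0.2680900 amu.
Converting to energy: 0.2680900 amu × 931.494 MeV/amu = 249.724 MeV
Dividing by A = 29 gives 8.611 MeV per nucleon.

8.611 MeV/nucleon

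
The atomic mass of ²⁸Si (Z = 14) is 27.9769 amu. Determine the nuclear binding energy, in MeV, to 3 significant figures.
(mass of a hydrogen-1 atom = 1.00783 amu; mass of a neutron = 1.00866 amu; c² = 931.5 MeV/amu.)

237 MeV

Total constituent mass: 14 × 1.00783 + 14 × 1.00866 = 28.23086 amu
Δm = 28.23086 − 27.9769 = 0.25396 amu
E_B = 0.25396 × 931.5 = 236.564 MeV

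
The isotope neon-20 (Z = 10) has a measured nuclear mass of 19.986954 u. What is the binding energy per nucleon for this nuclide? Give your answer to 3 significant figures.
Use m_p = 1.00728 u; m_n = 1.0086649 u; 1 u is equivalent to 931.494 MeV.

8.03 MeV/nucleon

Total constituent mass: 10 × 1.00728 + 10 × 1.0086649 = 20.1594490 u
Δm = 20.1594490 − 19.986954 = 0.1724950 u
Converting to energy: 0.1724950 u × 931.494 MeV/u = 160.678 MeV
Per nucleon: 160.678 / 20 = 8.034 MeV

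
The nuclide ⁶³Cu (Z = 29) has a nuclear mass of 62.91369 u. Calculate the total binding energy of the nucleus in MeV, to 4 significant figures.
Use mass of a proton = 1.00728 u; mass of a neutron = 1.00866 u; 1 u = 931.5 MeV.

551.3 MeV

Z = 29, so N = A − Z = 63 − 29 = 34.
Σm = 29·m_p + 34·m_n = 29.21112 + 34.29444 = 63.50556 u
Mass defect Δm = 63.50556 − 62.91369 = 0.59187 u
Binding energy = Δm·c² = 0.59187 × 931.5 MeV/u = 551.327 MeV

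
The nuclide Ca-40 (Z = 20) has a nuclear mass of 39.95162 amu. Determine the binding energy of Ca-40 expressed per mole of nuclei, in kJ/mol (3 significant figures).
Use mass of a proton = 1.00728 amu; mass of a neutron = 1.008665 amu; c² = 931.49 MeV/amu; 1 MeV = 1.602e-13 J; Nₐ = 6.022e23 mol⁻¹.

With 20 protons and 20 neutrons (A = 40):
Σm = 20·m_p + 20·m_n = 20.14560 + 20.173300 = 40.318900 amu
Δm = 40.318900 − 39.95162 = 0.367280 amu
Converting to energy: 0.367280 amu × 931.49 MeV/amu = 342.118 MeV
Per nucleus in joules: 342.118 MeV × 1.602e-13 J/MeV = 5.4807e-11 J
Per mole: 5.4807e-11 J × 6.022e23 mol⁻¹ = 3.3005e+13 J/mol

3.30e+10 kJ/mol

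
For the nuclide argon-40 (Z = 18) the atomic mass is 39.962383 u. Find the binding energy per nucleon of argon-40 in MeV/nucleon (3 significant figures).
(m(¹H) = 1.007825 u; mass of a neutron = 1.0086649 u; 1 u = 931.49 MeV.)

Mass of separated nucleons = 18(1.007825) + 22(1.0086649) = 18.140850 + 22.1906278 = 40.3314778 u
Δm = 40.3314778 − 39.962383 = 0.3690948 u
E_B = 0.3690948 × 931.49 = 343.808 MeV
Per nucleon: 343.808 / 40 = 8.595 MeV

8.60 MeV/nucleon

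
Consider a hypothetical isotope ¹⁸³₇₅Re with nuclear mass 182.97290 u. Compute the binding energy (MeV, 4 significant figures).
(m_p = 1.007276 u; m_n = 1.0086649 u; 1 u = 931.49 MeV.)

With 75 protons and 108 neutrons (A = 183):
Mass of separated nucleons = 75(1.007276) + 108(1.0086649) = 75.545700 + 108.9358092 = 184.4815092 u
The mass defect is 184.4815092 − 182.97290 = 1.5086092 u.
E_B = 1.5086092 × 931.49 = 1405.25 MeV

1405 MeV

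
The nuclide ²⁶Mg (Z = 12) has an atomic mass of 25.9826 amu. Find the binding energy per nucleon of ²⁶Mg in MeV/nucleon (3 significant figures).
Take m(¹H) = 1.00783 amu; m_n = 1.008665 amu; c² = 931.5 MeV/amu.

8.34 MeV/nucleon

With 12 protons and 14 neutrons (A = 26):
Total constituent mass: 12 × 1.00783 + 14 × 1.008665 = 26.215270 amu
Mass defect Δm = 26.215270 − 25.9826 = 0.232670 amu
Binding energy = Δm·c² = 0.232670 × 931.5 MeV/amu = 216.732 MeV
BE/A = 216.732 MeV / 26 = 8.336 MeV/nucleon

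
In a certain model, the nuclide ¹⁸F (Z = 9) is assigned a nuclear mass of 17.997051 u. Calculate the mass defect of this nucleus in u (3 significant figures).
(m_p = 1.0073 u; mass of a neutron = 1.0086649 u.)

Σm = 9·m_p + 9·m_n = 9.0657 + 9.0779841 = 18.1436841 u
Δm = 18.1436841 − 17.997051 = 0.1466331 u

0.147 u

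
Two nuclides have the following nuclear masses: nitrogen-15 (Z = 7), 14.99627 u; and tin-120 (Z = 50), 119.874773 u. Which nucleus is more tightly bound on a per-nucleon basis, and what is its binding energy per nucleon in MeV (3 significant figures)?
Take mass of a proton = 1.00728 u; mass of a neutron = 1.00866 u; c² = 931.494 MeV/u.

tin-120; 8.50 MeV/nucleon

nitrogen-15: Σm = 7(1.00728) + 8(1.00866) = 15.12024 u; Δm = 0.12397 u; E_B = 115.477 MeV; E_B/A = 7.698 MeV
tin-120: Σm = 50(1.00728) + 70(1.00866) = 120.97020 u; Δm = 1.095427 u; E_B = 1020.4 MeV; E_B/A = 8.503 MeV
tin-120 has the higher binding energy per nucleon, so it is the more tightly bound nucleus.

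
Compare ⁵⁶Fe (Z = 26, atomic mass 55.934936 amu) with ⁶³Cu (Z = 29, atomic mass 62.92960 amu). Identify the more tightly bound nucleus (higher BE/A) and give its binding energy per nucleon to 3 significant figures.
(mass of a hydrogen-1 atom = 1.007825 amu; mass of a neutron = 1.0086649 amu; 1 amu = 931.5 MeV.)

⁵⁶Fe; 8.79 MeV/nucleon

⁵⁶Fe: Σm = 26(1.007825) + 30(1.0086649) = 56.4633970 amu; Δm = 0.5284610 amu; E_B = 492.26 MeV; E_B/A = 8.790 MeV
⁶³Cu: Σm = 29(1.007825) + 34(1.0086649) = 63.5215316 amu; Δm = 0.5919316 amu; E_B = 551.38 MeV; E_B/A = 8.752 MeV
⁵⁶Fe has the higher binding energy per nucleon, so it is the more tightly bound nucleus.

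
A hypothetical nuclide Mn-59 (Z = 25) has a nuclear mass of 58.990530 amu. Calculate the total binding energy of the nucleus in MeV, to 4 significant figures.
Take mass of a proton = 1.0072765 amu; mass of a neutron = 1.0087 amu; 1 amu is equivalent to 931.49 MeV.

Z = 25, so N = A − Z = 59 − 25 = 34.
Σm = 25·m_p + 34·m_n = 25.1819125 + 34.2958 = 59.4777125 amu
Δm = 59.4777125 − 58.990530 = 0.4871825 amu
E_B = 0.4871825 × 931.49 = 453.806 MeV

453.8 MeV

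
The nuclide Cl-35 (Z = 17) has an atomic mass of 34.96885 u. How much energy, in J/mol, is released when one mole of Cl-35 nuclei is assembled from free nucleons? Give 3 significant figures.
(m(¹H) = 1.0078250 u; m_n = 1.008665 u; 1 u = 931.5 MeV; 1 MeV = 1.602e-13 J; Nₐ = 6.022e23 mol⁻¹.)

With 17 protons and 18 neutrons (A = 35):
Mass of separated nucleons = 17(1.0078250) + 18(1.008665) = 17.1330250 + 18.155970 = 35.2889950 u
Mass defect Δm = 35.2889950 − 34.96885 = 0.3201450 u
Converting to energy: 0.3201450 u × 931.5 MeV/u = 298.215 MeV
Per nucleus in joules: 298.215 MeV × 1.602e-13 J/MeV = 4.7774e-11 J
Per mole: 4.7774e-11 J × 6.022e23 mol⁻¹ = 2.8770e+13 J/mol

2.88e+13 J/mol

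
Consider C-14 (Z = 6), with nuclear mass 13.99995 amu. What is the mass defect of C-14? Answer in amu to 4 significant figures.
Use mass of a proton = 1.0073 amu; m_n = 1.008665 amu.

0.1132 amu

With 6 protons and 8 neutrons (A = 14):
Σm = 6·m_p + 8·m_n = 6.0438 + 8.069320 = 14.113120 amu
Mass defect Δm = 14.113120 − 13.99995 = 0.113170 amu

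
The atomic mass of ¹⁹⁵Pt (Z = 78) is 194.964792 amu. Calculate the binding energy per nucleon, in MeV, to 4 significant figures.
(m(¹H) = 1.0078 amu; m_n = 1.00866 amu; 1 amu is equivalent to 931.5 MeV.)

7.915 MeV/nucleon

With 78 protons and 117 neutrons (A = 195):
Σm = 78·m(¹H) + 117·m_n = 78.6084 + 118.01322 = 196.62162 amu
Mass defect Δm = 196.62162 − 194.964792 = 1.656828 amu
E_B = 1.656828 × 931.5 = 1543.34 MeV
Dividing by A = 195 gives 7.915 MeV per nucleon.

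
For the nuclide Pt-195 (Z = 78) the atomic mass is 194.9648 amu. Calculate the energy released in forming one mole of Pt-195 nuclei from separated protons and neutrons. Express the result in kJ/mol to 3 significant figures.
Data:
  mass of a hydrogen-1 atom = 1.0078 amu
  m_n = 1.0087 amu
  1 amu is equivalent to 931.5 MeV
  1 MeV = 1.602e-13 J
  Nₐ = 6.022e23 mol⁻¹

1.49e+11 kJ/mol

Mass of separated nucleons = 78(1.0078) + 117(1.0087) = 78.6084 + 118.0179 = 196.6263 amu
Δm = 196.6263 − 194.9648 = 1.6615 amu
E_B = 1.6615 × 931.5 = 1547.69 MeV
Per nucleus in joules: 1547.69 MeV × 1.602e-13 J/MeV = 2.4794e-10 J
Per mole: 2.4794e-10 J × 6.022e23 mol⁻¹ = 1.4931e+14 J/mol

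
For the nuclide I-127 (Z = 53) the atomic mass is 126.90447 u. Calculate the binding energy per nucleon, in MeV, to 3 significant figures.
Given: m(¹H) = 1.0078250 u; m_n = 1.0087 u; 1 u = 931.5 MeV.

8.46 MeV/nucleon

The nucleus contains 53 protons and 127 − 53 = 74 neutrons.
Mass of separated nucleons = 53(1.0078250) + 74(1.0087) = 53.4147250 + 74.6438 = 128.0585250 u
The mass defect is 128.0585250 − 126.90447 = 1.1540550 u.
E_B = 1.1540550 × 931.5 = 1075.00 MeV
Dividing by A = 127 gives 8.4646 MeV per nucleon.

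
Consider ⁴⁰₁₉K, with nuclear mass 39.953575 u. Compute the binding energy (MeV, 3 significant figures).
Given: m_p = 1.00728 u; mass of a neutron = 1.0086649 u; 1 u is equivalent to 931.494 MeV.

Σm = 19·m_p + 21·m_n = 19.13832 + 21.1819629 = 40.3202829 u
The mass defect is 40.3202829 − 39.953575 = 0.3667079 u.
Converting to energy: 0.3667079 u × 931.494 MeV/u = 341.586 MeV

342 MeV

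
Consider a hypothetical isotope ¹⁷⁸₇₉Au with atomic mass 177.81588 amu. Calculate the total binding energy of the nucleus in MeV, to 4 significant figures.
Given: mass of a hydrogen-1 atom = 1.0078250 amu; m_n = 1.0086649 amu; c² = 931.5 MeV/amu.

1546 MeV

Total constituent mass: 79 × 1.0078250 + 99 × 1.0086649 = 179.4760001 amu
The mass defect is 179.4760001 − 177.81588 = 1.6601201 amu.
Binding energy = Δm·c² = 1.6601201 × 931.5 MeV/amu = 1546.40 MeV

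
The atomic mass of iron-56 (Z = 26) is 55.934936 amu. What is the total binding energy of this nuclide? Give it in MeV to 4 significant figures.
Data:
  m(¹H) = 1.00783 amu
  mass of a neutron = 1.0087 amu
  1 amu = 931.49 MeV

Mass of separated nucleons = 26(1.00783) + 30(1.0087) = 26.20358 + 30.2610 = 56.46458 amu
The mass defect is 56.46458 − 55.934936 = 0.529644 amu.
Binding energy = Δm·c² = 0.529644 × 931.49 MeV/amu = 493.358 MeV

493.4 MeV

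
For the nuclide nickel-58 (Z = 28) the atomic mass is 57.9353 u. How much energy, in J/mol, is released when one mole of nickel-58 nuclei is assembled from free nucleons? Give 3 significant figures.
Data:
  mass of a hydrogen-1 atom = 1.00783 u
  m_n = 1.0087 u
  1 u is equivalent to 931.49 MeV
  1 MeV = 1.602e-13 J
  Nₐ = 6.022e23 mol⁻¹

4.90e+13 J/mol

Total constituent mass: 28 × 1.00783 + 30 × 1.0087 = 58.48024 u
Δm = 58.48024 − 57.9353 = 0.54494 u
Converting to energy: 0.54494 u × 931.49 MeV/u = 507.606 MeV
Per nucleus in joules: 507.606 MeV × 1.602e-13 J/MeV = 8.1318e-11 J
Per mole: 8.1318e-11 J × 6.022e23 mol⁻¹ = 4.8970e+13 J/mol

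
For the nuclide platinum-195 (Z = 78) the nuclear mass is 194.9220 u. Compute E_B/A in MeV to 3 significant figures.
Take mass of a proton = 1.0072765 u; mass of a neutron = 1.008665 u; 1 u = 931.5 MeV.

7.93 MeV/nucleon

Z = 78, so N = A − Z = 195 − 78 = 117.
Total constituent mass: 78 × 1.0072765 + 117 × 1.008665 = 196.5813720 u
Δm = 196.5813720 − 194.9220 = 1.6593720 u
E_B = 1.6593720 × 931.5 = 1545.71 MeV
Dividing by A = 195 gives 7.927 MeV per nucleon.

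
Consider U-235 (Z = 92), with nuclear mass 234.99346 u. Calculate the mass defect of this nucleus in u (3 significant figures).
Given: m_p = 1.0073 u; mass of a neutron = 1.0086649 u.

Z = 92, so N = A − Z = 235 − 92 = 143.
Σm = 92·m_p + 143·m_n = 92.6716 + 144.2390807 = 236.9106807 u
Mass defect Δm = 236.9106807 − 234.99346 = 1.9172207 u

1.92 u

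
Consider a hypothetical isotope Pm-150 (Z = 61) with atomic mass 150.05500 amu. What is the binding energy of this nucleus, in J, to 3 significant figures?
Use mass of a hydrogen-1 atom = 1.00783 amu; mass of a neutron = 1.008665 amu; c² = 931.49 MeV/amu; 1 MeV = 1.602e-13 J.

The nucleus contains 61 protons and 150 − 61 = 89 neutrons.
Σm = 61·m(¹H) + 89·m_n = 61.47763 + 89.771185 = 151.248815 amu
The mass defect is 151.248815 − 150.05500 = 1.193815 amu.
Binding energy = Δm·c² = 1.193815 × 931.49 MeV/amu = 1112.03 MeV
In joules: 1112.03 MeV × 1.602e-13 J/MeV = 1.7815e-10 J

1.78e-10 J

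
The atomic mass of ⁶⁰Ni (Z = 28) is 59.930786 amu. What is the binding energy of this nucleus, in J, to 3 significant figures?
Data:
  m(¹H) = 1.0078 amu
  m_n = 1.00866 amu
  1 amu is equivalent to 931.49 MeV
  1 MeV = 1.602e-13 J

8.43e-11 J

The nucleus contains 28 protons and 60 − 28 = 32 neutrons.
Total constituent mass: 28 × 1.0078 + 32 × 1.00866 = 60.49552 amu
Mass defect Δm = 60.49552 − 59.930786 = 0.564734 amu
Converting to energy: 0.564734 amu × 931.49 MeV/amu = 526.044 MeV
In joules: 526.044 MeV × 1.602e-13 J/MeV = 8.4272e-11 J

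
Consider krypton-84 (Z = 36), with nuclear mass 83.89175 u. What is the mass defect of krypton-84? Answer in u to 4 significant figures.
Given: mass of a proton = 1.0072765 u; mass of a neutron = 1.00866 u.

0.7859 u

The nucleus contains 36 protons and 84 − 36 = 48 neutrons.
Mass of separated nucleons = 36(1.0072765) + 48(1.00866) = 36.2619540 + 48.41568 = 84.6776340 u
The mass defect is 84.6776340 − 83.89175 = 0.7858840 u.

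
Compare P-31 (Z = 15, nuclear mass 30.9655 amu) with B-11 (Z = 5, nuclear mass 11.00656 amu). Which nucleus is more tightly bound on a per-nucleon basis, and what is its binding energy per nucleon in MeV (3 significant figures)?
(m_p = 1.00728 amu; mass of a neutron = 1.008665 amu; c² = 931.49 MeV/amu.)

P-31; 8.48 MeV/nucleon

P-31: Σm = 15(1.00728) + 16(1.008665) = 31.247840 amu; Δm = 0.282340 amu; E_B = 263.00 MeV; E_B/A = 8.484 MeV
B-11: Σm = 5(1.00728) + 6(1.008665) = 11.088390 amu; Δm = 0.081830 amu; E_B = 76.224 MeV; E_B/A = 6.929 MeV
P-31 has the higher binding energy per nucleon, so it is the more tightly bound nucleus.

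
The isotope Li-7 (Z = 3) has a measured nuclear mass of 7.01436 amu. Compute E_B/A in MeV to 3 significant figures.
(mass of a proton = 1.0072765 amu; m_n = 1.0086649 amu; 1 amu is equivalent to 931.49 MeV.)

With 3 protons and 4 neutrons (A = 7):
Total constituent mass: 3 × 1.0072765 + 4 × 1.0086649 = 7.0564891 amu
The mass defect is 7.0564891 − 7.01436 = 0.0421291 amu.
Converting to energy: 0.0421291 amu × 931.49 MeV/amu = 39.2428 MeV
Per nucleon: 39.2428 / 7 = 5.606 MeV

5.61 MeV/nucleon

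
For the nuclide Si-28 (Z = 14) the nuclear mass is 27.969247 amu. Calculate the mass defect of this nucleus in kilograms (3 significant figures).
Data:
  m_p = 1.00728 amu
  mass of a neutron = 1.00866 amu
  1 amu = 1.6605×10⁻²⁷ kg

The nucleus contains 14 protons and 28 − 14 = 14 neutrons.
Mass of separated nucleons = 14(1.00728) + 14(1.00866) = 14.10192 + 14.12124 = 28.22316 amu
Δm = 28.22316 − 27.969247 = 0.253913 amu
In SI units: 0.253913 amu × 1.6605×10⁻²⁷ kg/amu = 4.2162e-28 kg

4.22e-28 kg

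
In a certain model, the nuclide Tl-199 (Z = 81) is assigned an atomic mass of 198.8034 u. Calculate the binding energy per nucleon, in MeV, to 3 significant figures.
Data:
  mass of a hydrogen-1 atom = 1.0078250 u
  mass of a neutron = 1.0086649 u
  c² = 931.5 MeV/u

With 81 protons and 118 neutrons (A = 199):
Total constituent mass: 81 × 1.0078250 + 118 × 1.0086649 = 200.6562832 u
Mass defect Δm = 200.6562832 − 198.8034 = 1.8528832 u
Binding energy = Δm·c² = 1.8528832 × 931.5 MeV/u = 1725.96 MeV
BE/A = 1725.96 MeV / 199 = 8.673 MeV/nucleon

8.67 MeV/nucleon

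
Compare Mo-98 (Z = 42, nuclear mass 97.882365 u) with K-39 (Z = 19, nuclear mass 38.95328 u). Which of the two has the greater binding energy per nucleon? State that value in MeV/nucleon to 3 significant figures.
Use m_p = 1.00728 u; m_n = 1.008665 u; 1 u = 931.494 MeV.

Mo-98: Σm = 42(1.00728) + 56(1.008665) = 98.791000 u; Δm = 0.908635 u; E_B = 846.39 MeV; E_B/A = 8.637 MeV
K-39: Σm = 19(1.00728) + 20(1.008665) = 39.311620 u; Δm = 0.358340 u; E_B = 333.79 MeV; E_B/A = 8.559 MeV
Mo-98 has the higher binding energy per nucleon, so it is the more tightly bound nucleus.

Mo-98; 8.64 MeV/nucleon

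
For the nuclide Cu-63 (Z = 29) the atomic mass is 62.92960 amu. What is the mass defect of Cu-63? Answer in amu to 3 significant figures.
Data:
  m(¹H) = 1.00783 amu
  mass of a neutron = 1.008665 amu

0.592 amu

With 29 protons and 34 neutrons (A = 63):
Mass of separated nucleons = 29(1.00783) + 34(1.008665) = 29.22707 + 34.294610 = 63.521680 amu
Δm = 63.521680 − 62.92960 = 0.592080 amu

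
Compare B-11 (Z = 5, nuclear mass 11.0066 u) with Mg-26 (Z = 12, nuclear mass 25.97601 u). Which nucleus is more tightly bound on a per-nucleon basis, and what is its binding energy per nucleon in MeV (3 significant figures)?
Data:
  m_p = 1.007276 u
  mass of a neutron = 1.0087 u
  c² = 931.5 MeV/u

Mg-26; 8.35 MeV/nucleon

B-11: Σm = 5(1.007276) + 6(1.0087) = 11.088580 u; Δm = 0.081980 u; E_B = 76.364 MeV; E_B/A = 6.942 MeV
Mg-26: Σm = 12(1.007276) + 14(1.0087) = 26.209112 u; Δm = 0.233102 u; E_B = 217.13 MeV; E_B/A = 8.351 MeV
Mg-26 has the higher binding energy per nucleon, so it is the more tightly bound nucleus.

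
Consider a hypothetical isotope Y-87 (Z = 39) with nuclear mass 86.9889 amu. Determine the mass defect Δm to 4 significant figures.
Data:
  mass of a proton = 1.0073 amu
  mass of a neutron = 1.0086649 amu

Σm = 39·m_p + 48·m_n = 39.2847 + 48.4159152 = 87.7006152 amu
The mass defect is 87.7006152 − 86.9889 = 0.7117152 amu.

0.7117 amu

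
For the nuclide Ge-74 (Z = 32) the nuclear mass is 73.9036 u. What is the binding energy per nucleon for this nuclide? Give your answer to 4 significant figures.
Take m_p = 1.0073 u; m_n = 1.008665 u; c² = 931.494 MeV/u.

8.735 MeV/nucleon

The nucleus contains 32 protons and 74 − 32 = 42 neutrons.
Σm = 32·m_p + 42·m_n = 32.2336 + 42.363930 = 74.597530 u
Mass defect Δm = 74.597530 − 73.9036 = 0.693930 u
Converting to energy: 0.693930 u × 931.494 MeV/u = 646.392 MeV
BE/A = 646.392 MeV / 74 = 8.735 MeV/nucleon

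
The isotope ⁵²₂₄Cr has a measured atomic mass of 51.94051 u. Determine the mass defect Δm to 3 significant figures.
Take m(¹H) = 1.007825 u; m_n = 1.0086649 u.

With 24 protons and 28 neutrons (A = 52):
Total constituent mass: 24 × 1.007825 + 28 × 1.0086649 = 52.4304172 u
Mass defect Δm = 52.4304172 − 51.94051 = 0.4899072 u

0.490 u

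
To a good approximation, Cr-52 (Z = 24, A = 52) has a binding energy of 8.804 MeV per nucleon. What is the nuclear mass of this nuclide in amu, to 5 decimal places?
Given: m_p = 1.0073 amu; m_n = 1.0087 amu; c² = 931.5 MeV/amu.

Total binding energy = 52 × 8.804 = 457.808 MeV
Mass defect = 457.808 MeV / (931.5 MeV/amu) = 0.4914740 amu
Constituent mass = 24(1.0073) + 28(1.0087) = 52.4188 amu
Nuclear mass = 52.4188 − 0.4914740 = 51.9273260 amu ≈ 51.92733 amu (to 5 decimal places)

51.92733 amu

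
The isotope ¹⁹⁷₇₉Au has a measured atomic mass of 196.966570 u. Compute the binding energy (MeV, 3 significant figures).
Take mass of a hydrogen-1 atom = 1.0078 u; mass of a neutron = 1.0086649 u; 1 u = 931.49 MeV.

1560 MeV

Σm = 79·m(¹H) + 118·m_n = 79.6162 + 119.0224582 = 198.6386582 u
Δm = 198.6386582 − 196.966570 = 1.6720882 u
Binding energy = Δm·c² = 1.6720882 × 931.49 MeV/u = 1557.53 MeV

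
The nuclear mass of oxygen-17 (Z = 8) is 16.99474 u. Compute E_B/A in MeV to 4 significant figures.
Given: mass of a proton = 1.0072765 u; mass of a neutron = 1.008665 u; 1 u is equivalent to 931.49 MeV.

The nucleus contains 8 protons and 17 − 8 = 9 neutrons.
Σm = 8·m_p + 9·m_n = 8.0582120 + 9.077985 = 17.1361970 u
Δm = 17.1361970 − 16.99474 = 0.1414570 u
Binding energy = Δm·c² = 0.1414570 × 931.49 MeV/u = 131.766 MeV
Dividing by A = 17 gives 7.751 MeV per nucleon.

7.751 MeV/nucleon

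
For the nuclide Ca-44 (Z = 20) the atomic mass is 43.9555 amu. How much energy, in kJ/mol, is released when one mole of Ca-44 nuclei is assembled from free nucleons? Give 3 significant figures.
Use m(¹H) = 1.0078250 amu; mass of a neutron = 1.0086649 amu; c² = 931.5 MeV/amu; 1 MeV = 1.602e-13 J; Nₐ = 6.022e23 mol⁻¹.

The nucleus contains 20 protons and 44 − 20 = 24 neutrons.
Mass of separated nucleons = 20(1.0078250) + 24(1.0086649) = 20.1565000 + 24.2079576 = 44.3644576 amu
Δm = 44.3644576 − 43.9555 = 0.4089576 amu
Binding energy = Δm·c² = 0.4089576 × 931.5 MeV/amu = 380.944 MeV
Per nucleus in joules: 380.944 MeV × 1.602e-13 J/MeV = 6.1027e-11 J
Per mole: 6.1027e-11 J × 6.022e23 mol⁻¹ = 3.6750e+13 J/mol

3.68e+10 kJ/mol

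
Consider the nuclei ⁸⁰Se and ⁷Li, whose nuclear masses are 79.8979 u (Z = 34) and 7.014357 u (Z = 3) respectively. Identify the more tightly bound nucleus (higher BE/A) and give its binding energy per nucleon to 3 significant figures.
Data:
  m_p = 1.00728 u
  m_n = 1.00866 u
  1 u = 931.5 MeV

⁸⁰Se: Σm = 34(1.00728) + 46(1.00866) = 80.64588 u; Δm = 0.74798 u; E_B = 696.74 MeV; E_B/A = 8.709 MeV
⁷Li: Σm = 3(1.00728) + 4(1.00866) = 7.05648 u; Δm = 0.042123 u; E_B = 39.238 MeV; E_B/A = 5.605 MeV
⁸⁰Se has the higher binding energy per nucleon, so it is the more tightly bound nucleus.

⁸⁰Se; 8.71 MeV/nucleon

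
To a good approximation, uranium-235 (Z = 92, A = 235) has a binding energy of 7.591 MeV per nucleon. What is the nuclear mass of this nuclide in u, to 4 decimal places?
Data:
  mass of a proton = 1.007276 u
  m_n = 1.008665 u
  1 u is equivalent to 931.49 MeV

234.9934 u

Total binding energy = 235 × 7.591 = 1783.885 MeV
Mass defect = 1783.885 MeV / (931.49 MeV/u) = 1.915088 u
Constituent mass = 92(1.007276) + 143(1.008665) = 236.908487 u
Nuclear mass = 236.908487 − 1.915088 = 234.993399 u ≈ 234.9934 u (to 4 decimal places)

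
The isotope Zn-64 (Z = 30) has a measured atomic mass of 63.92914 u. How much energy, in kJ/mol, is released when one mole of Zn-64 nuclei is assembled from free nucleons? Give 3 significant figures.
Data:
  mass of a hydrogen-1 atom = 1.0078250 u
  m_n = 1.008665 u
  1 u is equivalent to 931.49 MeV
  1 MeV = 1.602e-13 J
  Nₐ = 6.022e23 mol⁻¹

Z = 30, so N = A − Z = 64 − 30 = 34.
Σm = 30·m(¹H) + 34·m_n = 30.2347500 + 34.294610 = 64.5293600 u
Δm = 64.5293600 − 63.92914 = 0.6002200 u
E_B = 0.6002200 × 931.49 = 559.099 MeV
Per nucleus in joules: 559.099 MeV × 1.602e-13 J/MeV = 8.9568e-11 J
Per mole: 8.9568e-11 J × 6.022e23 mol⁻¹ = 5.3938e+13 J/mol

5.39e+10 kJ/mol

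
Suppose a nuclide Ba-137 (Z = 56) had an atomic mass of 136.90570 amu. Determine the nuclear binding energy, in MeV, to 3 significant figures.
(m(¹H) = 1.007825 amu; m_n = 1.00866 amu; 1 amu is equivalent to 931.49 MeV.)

1150 MeV

The nucleus contains 56 protons and 137 − 56 = 81 neutrons.
Mass of separated nucleons = 56(1.007825) + 81(1.00866) = 56.438200 + 81.70146 = 138.139660 amu
Mass defect Δm = 138.139660 − 136.90570 = 1.233960 amu
Binding energy = Δm·c² = 1.233960 × 931.49 MeV/amu = 1149.42 MeV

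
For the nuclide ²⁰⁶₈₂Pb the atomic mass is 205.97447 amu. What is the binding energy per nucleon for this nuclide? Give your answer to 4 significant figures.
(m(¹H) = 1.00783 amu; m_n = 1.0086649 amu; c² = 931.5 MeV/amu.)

7.877 MeV/nucleon

With 82 protons and 124 neutrons (A = 206):
Mass of separated nucleons = 82(1.00783) + 124(1.0086649) = 82.64206 + 125.0744476 = 207.7165076 amu
Mass defect Δm = 207.7165076 − 205.97447 = 1.7420376 amu
E_B = 1.7420376 × 931.5 = 1622.71 MeV
Per nucleon: 1622.71 / 206 = 7.877 MeV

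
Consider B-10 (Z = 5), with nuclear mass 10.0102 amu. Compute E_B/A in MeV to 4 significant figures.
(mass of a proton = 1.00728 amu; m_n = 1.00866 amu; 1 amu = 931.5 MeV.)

6.474 MeV/nucleon

With 5 protons and 5 neutrons (A = 10):
Mass of separated nucleons = 5(1.00728) + 5(1.00866) = 5.03640 + 5.04330 = 10.07970 amu
The mass defect is 10.07970 − 10.0102 = 0.06950 amu.
Binding energy = Δm·c² = 0.06950 × 931.5 MeV/amu = 64.7393 MeV
BE/A = 64.7393 MeV / 10 = 6.474 MeV/nucleon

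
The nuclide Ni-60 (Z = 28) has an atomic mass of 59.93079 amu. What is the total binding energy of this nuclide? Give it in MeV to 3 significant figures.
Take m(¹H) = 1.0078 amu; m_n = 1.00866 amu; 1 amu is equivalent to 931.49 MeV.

526 MeV

With 28 protons and 32 neutrons (A = 60):
Total constituent mass: 28 × 1.0078 + 32 × 1.00866 = 60.49552 amu
Δm = 60.49552 − 59.93079 = 0.56473 amu
Converting to energy: 0.56473 amu × 931.49 MeV/amu = 526.040 MeV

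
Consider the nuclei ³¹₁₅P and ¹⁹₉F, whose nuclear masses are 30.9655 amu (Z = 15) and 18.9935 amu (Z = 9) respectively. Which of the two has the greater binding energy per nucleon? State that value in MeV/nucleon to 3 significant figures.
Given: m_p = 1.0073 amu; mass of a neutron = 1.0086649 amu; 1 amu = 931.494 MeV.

³¹₁₅P; 8.49 MeV/nucleon

³¹₁₅P: Σm = 15(1.0073) + 16(1.0086649) = 31.2481384 amu; Δm = 0.2826384 amu; E_B = 263.28 MeV; E_B/A = 8.493 MeV
¹⁹₉F: Σm = 9(1.0073) + 10(1.0086649) = 19.1523490 amu; Δm = 0.1588490 amu; E_B = 147.97 MeV; E_B/A = 7.788 MeV
³¹₁₅P has the higher binding energy per nucleon, so it is the more tightly bound nucleus.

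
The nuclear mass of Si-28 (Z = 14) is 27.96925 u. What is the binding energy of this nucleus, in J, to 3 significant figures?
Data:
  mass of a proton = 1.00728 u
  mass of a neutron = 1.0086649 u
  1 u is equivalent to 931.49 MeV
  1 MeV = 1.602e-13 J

3.79e-11 J

Z = 14, so N = A − Z = 28 − 14 = 14.
Mass of separated nucleons = 14(1.00728) + 14(1.0086649) = 14.10192 + 14.1213086 = 28.2232286 u
The mass defect is 28.2232286 − 27.96925 = 0.2539786 u.
Converting to energy: 0.2539786 u × 931.49 MeV/u = 236.579 MeV
In joules: 236.579 MeV × 1.602e-13 J/MeV = 3.7900e-11 J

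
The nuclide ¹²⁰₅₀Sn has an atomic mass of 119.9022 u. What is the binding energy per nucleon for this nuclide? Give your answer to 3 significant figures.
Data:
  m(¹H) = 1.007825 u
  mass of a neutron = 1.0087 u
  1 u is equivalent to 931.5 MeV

8.52 MeV/nucleon

The nucleus contains 50 protons and 120 − 50 = 70 neutrons.
Mass of separated nucleons = 50(1.007825) + 70(1.0087) = 50.391250 + 70.6090 = 121.000250 u
Δm = 121.000250 − 119.9022 = 1.098050 u
Converting to energy: 1.098050 u × 931.5 MeV/u = 1022.83 MeV
Per nucleon: 1022.83 / 120 = 8.524 MeV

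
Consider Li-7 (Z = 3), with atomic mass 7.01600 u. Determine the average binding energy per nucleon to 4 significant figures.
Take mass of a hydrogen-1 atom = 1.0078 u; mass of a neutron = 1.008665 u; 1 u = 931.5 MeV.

5.597 MeV/nucleon

Z = 3, so N = A − Z = 7 − 3 = 4.
Mass of separated nucleons = 3(1.0078) + 4(1.008665) = 3.0234 + 4.034660 = 7.058060 u
The mass defect is 7.058060 − 7.01600 = 0.042060 u.
E_B = 0.042060 × 931.5 = 39.1789 MeV
BE/A = 39.1789 MeV / 7 = 5.597 MeV/nucleon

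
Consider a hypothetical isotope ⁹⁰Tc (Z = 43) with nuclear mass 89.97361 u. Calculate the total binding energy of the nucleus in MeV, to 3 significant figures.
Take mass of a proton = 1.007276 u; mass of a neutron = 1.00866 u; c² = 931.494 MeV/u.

695 MeV

Mass of separated nucleons = 43(1.007276) + 47(1.00866) = 43.312868 + 47.40702 = 90.719888 u
Δm = 90.719888 − 89.97361 = 0.746278 u
E_B = 0.746278 × 931.494 = 695.153 MeV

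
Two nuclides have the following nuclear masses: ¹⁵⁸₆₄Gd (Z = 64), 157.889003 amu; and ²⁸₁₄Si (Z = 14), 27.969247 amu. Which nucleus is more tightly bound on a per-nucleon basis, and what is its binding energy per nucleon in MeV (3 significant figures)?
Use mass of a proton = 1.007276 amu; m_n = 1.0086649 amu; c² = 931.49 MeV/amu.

¹⁵⁸₆₄Gd: Σm = 64(1.007276) + 94(1.0086649) = 159.2801646 amu; Δm = 1.3911616 amu; E_B = 1295.9 MeV; E_B/A = 8.202 MeV
²⁸₁₄Si: Σm = 14(1.007276) + 14(1.0086649) = 28.2231726 amu; Δm = 0.2539256 amu; E_B = 236.529 MeV; E_B/A = 8.447 MeV
²⁸₁₄Si has the higher binding energy per nucleon, so it is the more tightly bound nucleus.

²⁸₁₄Si; 8.45 MeV/nucleon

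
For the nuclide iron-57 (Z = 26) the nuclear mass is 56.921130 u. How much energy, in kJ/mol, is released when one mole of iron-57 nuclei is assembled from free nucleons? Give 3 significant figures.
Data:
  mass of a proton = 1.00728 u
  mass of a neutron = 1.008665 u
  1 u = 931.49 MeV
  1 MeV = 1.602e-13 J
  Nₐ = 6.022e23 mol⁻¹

With 26 protons and 31 neutrons (A = 57):
Total constituent mass: 26 × 1.00728 + 31 × 1.008665 = 57.457895 u
The mass defect is 57.457895 − 56.921130 = 0.536765 u.
E_B = 0.536765 × 931.49 = 499.991 MeV
Per nucleus in joules: 499.991 MeV × 1.602e-13 J/MeV = 8.0099e-11 J
Per mole: 8.0099e-11 J × 6.022e23 mol⁻¹ = 4.8236e+13 J/mol

4.82e+10 kJ/mol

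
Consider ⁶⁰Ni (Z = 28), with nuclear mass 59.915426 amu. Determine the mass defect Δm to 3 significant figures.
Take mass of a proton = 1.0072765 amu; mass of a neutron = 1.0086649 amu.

Z = 28, so N = A − Z = 60 − 28 = 32.
Total constituent mass: 28 × 1.0072765 + 32 × 1.0086649 = 60.4810188 amu
Mass defect Δm = 60.4810188 − 59.915426 = 0.5655928 amu

0.566 amu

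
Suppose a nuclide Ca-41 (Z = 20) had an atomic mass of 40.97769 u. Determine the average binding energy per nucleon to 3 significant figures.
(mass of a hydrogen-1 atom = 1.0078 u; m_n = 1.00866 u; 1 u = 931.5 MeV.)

With 20 protons and 21 neutrons (A = 41):
Mass of separated nucleons = 20(1.0078) + 21(1.00866) = 20.1560 + 21.18186 = 41.33786 u
The mass defect is 41.33786 − 40.97769 = 0.36017 u.
Converting to energy: 0.36017 u × 931.5 MeV/u = 335.498 MeV
Per nucleon: 335.498 / 41 = 8.183 MeV

8.18 MeV/nucleon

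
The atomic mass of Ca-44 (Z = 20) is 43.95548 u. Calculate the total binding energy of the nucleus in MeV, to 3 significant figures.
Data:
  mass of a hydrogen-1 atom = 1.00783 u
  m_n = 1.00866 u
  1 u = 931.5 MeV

381 MeV

The nucleus contains 20 protons and 44 − 20 = 24 neutrons.
Σm = 20·m(¹H) + 24·m_n = 20.15660 + 24.20784 = 44.36444 u
Δm = 44.36444 − 43.95548 = 0.40896 u
Converting to energy: 0.40896 u × 931.5 MeV/u = 380.946 MeV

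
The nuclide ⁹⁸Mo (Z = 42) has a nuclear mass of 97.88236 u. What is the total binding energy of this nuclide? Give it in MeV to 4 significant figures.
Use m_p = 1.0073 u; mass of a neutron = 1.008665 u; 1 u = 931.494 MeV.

847.2 MeV

Mass of separated nucleons = 42(1.0073) + 56(1.008665) = 42.3066 + 56.485240 = 98.791840 u
Mass defect Δm = 98.791840 − 97.88236 = 0.909480 u
Binding energy = Δm·c² = 0.909480 × 931.494 MeV/u = 847.175 MeV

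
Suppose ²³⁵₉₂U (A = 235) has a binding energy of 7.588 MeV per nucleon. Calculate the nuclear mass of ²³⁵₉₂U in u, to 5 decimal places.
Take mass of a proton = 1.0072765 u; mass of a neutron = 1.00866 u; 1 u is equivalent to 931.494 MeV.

Total binding energy = 235 × 7.588 = 1783.180 MeV
Mass defect = 1783.180 MeV / (931.494 MeV/u) = 1.9143226 u
Constituent mass = 92(1.0072765) + 143(1.00866) = 236.9078180 u
Nuclear mass = 236.9078180 − 1.9143226 = 234.9934954 u ≈ 234.99350 u (to 5 decimal places)

234.99350 u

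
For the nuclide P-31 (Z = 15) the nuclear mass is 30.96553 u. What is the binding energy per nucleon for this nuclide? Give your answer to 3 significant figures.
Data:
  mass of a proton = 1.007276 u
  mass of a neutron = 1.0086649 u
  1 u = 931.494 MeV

8.48 MeV/nucleon

Z = 15, so N = A − Z = 31 − 15 = 16.
Mass of separated nucleons = 15(1.007276) + 16(1.0086649) = 15.109140 + 16.1386384 = 31.2477784 u
The mass defect is 31.2477784 − 30.96553 = 0.2822484 u.
E_B = 0.2822484 × 931.494 = 262.913 MeV
Per nucleon: 262.913 / 31 = 8.481 MeV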